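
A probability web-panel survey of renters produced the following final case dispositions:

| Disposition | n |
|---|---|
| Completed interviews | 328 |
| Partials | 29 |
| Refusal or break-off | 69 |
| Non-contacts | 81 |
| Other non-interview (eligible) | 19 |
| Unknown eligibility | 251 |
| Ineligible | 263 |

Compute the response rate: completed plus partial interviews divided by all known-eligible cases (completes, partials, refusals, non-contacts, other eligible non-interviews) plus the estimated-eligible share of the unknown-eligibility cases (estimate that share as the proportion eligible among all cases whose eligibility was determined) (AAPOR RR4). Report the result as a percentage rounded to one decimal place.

51.5%

Top: 328 + 29 = 357
Determined eligible: 328 + 29 + 69 + 81 + 19 = 526
e = 526 / (526 + 263) = 526 / 789 = 0.6667
Estimated eligible among unknowns: 0.6667 × 251 = 167.34
Base: 526 + 167.34 = 693.34
RR4 = 357 / 693.34 = 0.5149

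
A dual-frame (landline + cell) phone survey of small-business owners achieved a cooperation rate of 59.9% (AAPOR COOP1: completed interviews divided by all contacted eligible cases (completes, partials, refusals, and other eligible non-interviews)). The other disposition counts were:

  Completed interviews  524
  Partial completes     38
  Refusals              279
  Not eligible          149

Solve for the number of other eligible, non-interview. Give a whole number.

COOP1 = 524 / D = 0.599
D = 524 / 0.599 = 874.8
Rest of base = 841
other eligible, non-interview = 874.8 − 841 ≈ 34

34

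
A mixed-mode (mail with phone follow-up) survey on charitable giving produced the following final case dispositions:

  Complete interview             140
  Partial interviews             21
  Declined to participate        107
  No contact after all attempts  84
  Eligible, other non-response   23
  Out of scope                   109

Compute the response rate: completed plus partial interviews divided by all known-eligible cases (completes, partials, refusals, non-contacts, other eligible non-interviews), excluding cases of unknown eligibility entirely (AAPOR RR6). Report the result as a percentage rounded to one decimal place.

Num → 140 + 21 = 161
Denom → 140 + 21 + 107 + 84 + 23 = 375
RR6 = 161 / 375 = 0.4293

42.9%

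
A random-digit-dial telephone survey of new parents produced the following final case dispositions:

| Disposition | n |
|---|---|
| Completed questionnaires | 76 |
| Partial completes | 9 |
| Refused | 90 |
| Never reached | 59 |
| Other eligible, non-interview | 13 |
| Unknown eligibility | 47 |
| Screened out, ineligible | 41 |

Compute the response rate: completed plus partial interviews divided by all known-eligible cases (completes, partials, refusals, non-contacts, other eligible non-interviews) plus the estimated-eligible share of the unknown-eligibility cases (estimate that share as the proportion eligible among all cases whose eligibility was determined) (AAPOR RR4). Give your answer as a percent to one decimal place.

29.6%

Num → 76 + 9 = 85
Eligible (known) → 76 + 9 + 90 + 59 + 13 = 247
e = 247 / (247 + 41) = 247 / 288 = 0.8576
Eligible share of unknowns → 0.8576 × 47 = 40.31
Denominator → 247 + 40.31 = 287.31
RR4 = 85 / 287.31 = 0.2958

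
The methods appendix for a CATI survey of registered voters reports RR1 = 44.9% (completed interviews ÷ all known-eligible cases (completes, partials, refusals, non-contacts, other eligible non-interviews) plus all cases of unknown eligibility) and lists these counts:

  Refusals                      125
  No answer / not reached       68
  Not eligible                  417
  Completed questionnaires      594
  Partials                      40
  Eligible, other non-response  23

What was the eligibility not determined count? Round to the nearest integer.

473

RR1 = 594 / D = 0.449
D = 594 / 0.449 = 1322.9
Other denominator terms total 850
eligibility not determined = 1322.9 − 850 ≈ 473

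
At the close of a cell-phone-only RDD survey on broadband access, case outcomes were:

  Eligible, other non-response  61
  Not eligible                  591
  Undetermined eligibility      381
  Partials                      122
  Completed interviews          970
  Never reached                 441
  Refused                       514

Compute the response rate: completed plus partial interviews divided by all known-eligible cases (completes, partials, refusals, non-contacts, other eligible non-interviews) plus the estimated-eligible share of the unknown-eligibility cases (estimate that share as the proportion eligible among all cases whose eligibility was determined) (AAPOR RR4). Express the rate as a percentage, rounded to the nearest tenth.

45.4%

Numerator = 970 + 122 = 1092
Eligible (known) = 970 + 122 + 514 + 441 + 61 = 2108
e = 2108 / (2108 + 591) = 2108 / 2699 = 0.7810
Estimated eligible among unknowns = 0.7810 × 381 = 297.56
Denominator = 2108 + 297.56 = 2405.56
RR4 = 1092 / 2405.56 = 0.4539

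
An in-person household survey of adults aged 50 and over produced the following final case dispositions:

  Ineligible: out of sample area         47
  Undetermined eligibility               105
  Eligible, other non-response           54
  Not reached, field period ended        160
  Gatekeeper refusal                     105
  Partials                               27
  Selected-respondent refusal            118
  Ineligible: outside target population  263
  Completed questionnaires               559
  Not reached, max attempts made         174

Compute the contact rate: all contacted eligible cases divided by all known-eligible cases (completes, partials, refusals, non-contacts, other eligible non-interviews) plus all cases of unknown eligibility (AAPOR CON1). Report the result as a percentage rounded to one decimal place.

Refusal or break-off = 105 + 118 = 223
No answer / not reached = 160 + 174 = 334
Not eligible = 263 + 47 = 310
Numerator: 559 + 27 + 223 + 54 = 863
Denom: 559 + 27 + 223 + 334 + 54 + 105 = 1302
CON1 = 863 / 1302 = 0.6628

66.3%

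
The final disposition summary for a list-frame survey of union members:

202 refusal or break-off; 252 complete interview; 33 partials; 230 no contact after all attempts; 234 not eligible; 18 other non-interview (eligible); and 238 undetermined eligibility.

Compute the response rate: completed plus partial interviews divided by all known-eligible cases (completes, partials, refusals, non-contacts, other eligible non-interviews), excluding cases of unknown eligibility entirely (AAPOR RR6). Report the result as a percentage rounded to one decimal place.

Num → 252 + 33 = 285
Base → 252 + 33 + 202 + 230 + 18 = 735
RR6 = 285 / 735 = 0.3878

38.8%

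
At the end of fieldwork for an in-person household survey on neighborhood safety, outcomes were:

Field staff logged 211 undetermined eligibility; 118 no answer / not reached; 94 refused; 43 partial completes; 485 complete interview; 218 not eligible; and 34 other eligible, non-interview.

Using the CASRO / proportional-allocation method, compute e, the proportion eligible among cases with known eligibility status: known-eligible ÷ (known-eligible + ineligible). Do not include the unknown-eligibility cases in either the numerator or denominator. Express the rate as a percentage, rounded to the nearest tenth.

78.0%

Known eligible: 485 + 43 + 94 + 118 + 34 = 774
e = 774 / (774 + 218) = 774 / 992 = 0.7802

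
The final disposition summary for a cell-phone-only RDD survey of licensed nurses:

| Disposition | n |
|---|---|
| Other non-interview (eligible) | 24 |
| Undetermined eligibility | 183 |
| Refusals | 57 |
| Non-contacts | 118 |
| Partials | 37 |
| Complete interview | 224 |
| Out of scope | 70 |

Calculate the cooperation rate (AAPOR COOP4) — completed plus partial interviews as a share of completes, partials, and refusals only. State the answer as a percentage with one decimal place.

Top: 224 + 37 = 261
Base: 224 + 37 + 57 = 318
COOP4 = 261 / 318 = 0.8208

82.1%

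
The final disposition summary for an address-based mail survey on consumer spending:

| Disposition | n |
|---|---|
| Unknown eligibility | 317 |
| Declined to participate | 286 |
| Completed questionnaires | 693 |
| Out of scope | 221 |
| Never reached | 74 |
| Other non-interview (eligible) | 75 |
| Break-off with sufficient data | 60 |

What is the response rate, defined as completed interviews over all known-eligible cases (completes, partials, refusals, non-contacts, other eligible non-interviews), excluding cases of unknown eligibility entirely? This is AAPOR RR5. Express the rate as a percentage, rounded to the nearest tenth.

58.3%

Top: 693
Denom: 693 + 60 + 286 + 74 + 75 = 1188
RR5 = 693 / 1188 = 0.5833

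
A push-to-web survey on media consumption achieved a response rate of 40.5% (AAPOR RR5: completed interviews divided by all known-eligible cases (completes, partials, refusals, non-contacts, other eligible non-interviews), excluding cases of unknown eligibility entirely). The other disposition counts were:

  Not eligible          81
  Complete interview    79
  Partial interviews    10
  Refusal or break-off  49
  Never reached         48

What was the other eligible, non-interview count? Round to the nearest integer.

RR5 = 79 / D = 0.405
D = 79 / 0.405 = 195.1
Other denominator terms total 186
other eligible, non-interview = 195.1 − 186 ≈ 9

9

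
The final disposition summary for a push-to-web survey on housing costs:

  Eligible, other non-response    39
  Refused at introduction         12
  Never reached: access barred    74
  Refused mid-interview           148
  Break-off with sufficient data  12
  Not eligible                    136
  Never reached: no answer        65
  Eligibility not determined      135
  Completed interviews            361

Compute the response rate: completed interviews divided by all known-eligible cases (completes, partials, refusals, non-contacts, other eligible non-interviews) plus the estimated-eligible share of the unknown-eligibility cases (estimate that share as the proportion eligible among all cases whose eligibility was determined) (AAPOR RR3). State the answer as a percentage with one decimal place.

Refusals = 12 + 148 = 160
No contact after all attempts = 65 + 74 = 139
Top → 361
Eligible (known) → 361 + 12 + 160 + 139 + 39 = 711
e = 711 / (711 + 136) = 711 / 847 = 0.8394
e × U → 0.8394 × 135 = 113.32
Denominator → 711 + 113.32 = 824.32
RR3 = 361 / 824.32 = 0.4379

43.8%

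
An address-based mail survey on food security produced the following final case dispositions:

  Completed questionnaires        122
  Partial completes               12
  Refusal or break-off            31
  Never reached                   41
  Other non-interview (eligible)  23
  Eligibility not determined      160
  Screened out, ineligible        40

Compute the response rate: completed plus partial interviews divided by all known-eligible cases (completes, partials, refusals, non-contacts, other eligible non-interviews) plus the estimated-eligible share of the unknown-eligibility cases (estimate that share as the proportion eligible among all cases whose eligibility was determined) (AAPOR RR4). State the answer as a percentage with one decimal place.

Top → 122 + 12 = 134
Determined eligible → 122 + 12 + 31 + 41 + 23 = 229
e = 229 / (229 + 40) = 229 / 269 = 0.8513
Estimated eligible among unknowns → 0.8513 × 160 = 136.21
Denom → 229 + 136.21 = 365.21
RR4 = 134 / 365.21 = 0.3669

36.7%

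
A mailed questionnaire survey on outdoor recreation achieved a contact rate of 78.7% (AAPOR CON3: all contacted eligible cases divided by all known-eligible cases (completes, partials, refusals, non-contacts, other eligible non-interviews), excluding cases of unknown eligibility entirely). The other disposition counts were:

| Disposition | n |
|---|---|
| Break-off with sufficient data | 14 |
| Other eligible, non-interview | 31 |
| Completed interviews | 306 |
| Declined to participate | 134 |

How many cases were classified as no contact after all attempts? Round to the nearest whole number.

Top = 306 + 14 + 134 + 31 = 485
CON3 = 485 / D = 0.787
D = 485 / 0.787 = 616.3
Remaining denominator categories sum to 485
no contact after all attempts = 616.3 − 485 ≈ 131

131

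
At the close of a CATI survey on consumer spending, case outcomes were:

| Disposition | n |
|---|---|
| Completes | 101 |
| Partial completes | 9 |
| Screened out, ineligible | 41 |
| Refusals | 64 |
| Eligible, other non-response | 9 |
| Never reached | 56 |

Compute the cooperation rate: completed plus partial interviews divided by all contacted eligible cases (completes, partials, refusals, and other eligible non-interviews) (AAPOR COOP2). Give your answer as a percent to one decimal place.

60.1%

Numerator: 101 + 9 = 110
Base: 101 + 9 + 64 + 9 = 183
COOP2 = 110 / 183 = 0.6011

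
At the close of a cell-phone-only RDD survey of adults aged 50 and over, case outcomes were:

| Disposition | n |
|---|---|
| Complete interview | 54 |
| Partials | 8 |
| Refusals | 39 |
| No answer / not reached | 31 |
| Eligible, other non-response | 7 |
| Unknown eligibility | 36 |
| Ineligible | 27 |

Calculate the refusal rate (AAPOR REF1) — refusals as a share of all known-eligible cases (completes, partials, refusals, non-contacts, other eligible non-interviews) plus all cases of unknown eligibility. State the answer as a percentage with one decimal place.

Num → 39
Denom → 54 + 8 + 39 + 31 + 7 + 36 = 175
REF1 = 39 / 175 = 0.2229

22.3%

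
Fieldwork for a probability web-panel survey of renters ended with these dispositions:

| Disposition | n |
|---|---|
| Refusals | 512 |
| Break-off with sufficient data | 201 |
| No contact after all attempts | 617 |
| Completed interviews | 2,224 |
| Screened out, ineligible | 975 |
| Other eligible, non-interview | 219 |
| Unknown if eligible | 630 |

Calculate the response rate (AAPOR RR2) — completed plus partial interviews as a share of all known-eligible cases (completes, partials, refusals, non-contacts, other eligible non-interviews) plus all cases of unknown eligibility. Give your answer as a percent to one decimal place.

55.1%

Numerator → 2224 + 201 = 2425
Denominator → 2224 + 201 + 512 + 617 + 219 + 630 = 4403
RR2 = 2425 / 4403 = 0.5508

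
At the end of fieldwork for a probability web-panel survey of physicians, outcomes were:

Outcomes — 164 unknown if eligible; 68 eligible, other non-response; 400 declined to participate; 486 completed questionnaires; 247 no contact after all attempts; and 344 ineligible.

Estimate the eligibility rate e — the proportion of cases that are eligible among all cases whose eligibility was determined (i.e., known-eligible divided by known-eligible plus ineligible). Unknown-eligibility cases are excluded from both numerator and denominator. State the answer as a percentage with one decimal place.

Determined eligible → 486 + 400 + 247 + 68 = 1201
e = 1201 / (1201 + 344) = 1201 / 1545 = 0.7773

77.7%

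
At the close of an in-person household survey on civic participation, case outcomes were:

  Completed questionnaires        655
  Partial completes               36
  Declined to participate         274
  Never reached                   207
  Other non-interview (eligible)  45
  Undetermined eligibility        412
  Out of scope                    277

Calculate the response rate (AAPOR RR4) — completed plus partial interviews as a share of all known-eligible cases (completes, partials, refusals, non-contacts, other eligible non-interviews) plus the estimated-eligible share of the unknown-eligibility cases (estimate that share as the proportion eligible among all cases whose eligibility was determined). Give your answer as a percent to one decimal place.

Num = 655 + 36 = 691
Known eligible = 655 + 36 + 274 + 207 + 45 = 1217
e = 1217 / (1217 + 277) = 1217 / 1494 = 0.8146
Eligible share of unknowns = 0.8146 × 412 = 335.62
Denominator = 1217 + 335.62 = 1552.62
RR4 = 691 / 1552.62 = 0.4451

44.5%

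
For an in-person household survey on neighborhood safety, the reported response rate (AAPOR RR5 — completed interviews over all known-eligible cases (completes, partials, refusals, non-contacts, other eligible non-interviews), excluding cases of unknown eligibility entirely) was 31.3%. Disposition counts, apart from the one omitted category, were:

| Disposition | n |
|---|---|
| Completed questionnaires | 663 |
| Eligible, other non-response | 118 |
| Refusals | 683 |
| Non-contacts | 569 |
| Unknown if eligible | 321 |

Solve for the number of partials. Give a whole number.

RR5 = 663 / D = 0.313
D = 663 / 0.313 = 2118.2
Rest of base = 2033
partials = 2118.2 − 2033 ≈ 85

85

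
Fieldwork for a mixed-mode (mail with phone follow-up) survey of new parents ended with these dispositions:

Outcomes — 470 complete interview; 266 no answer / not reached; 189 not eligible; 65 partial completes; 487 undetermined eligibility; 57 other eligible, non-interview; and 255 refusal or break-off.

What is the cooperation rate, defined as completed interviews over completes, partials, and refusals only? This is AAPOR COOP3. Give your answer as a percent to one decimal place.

59.5%

Top: 470
Base: 470 + 65 + 255 = 790
COOP3 = 470 / 790 = 0.5949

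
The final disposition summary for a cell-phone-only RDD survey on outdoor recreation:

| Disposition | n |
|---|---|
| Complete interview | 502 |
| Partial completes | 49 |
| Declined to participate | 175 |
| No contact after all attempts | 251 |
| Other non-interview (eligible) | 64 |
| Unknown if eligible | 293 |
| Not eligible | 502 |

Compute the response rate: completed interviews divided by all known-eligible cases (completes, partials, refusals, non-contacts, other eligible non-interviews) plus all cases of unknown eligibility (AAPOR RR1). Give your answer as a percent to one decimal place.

Num: 502
Base: 502 + 49 + 175 + 251 + 64 + 293 = 1334
RR1 = 502 / 1334 = 0.3763

37.6%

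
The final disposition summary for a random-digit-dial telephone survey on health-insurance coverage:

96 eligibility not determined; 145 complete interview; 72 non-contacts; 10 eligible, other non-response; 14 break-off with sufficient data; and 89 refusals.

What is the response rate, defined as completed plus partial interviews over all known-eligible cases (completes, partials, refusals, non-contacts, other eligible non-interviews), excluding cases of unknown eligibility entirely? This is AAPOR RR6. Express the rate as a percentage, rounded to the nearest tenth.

Num → 145 + 14 = 159
Base → 145 + 14 + 89 + 72 + 10 = 330
RR6 = 159 / 330 = 0.4818

48.2%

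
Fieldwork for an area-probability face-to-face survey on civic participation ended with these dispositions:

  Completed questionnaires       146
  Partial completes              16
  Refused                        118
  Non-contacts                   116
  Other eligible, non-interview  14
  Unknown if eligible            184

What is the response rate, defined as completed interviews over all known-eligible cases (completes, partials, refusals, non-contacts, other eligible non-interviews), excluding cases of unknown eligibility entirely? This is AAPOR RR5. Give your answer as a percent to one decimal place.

Numerator = 146
Denom = 146 + 16 + 118 + 116 + 14 = 410
RR5 = 146 / 410 = 0.3561

35.6%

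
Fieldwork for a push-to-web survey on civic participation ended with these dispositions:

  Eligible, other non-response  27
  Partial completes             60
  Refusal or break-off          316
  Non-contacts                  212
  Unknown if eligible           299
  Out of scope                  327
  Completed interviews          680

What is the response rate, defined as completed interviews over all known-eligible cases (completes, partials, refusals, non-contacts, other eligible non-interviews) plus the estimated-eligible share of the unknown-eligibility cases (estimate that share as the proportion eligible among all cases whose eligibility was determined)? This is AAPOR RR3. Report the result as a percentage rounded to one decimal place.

44.3%

Top = 680
Eligible (known) = 680 + 60 + 316 + 212 + 27 = 1295
e = 1295 / (1295 + 327) = 1295 / 1622 = 0.7984
e × U = 0.7984 × 299 = 238.72
Base = 1295 + 238.72 = 1533.72
RR3 = 680 / 1533.72 = 0.4434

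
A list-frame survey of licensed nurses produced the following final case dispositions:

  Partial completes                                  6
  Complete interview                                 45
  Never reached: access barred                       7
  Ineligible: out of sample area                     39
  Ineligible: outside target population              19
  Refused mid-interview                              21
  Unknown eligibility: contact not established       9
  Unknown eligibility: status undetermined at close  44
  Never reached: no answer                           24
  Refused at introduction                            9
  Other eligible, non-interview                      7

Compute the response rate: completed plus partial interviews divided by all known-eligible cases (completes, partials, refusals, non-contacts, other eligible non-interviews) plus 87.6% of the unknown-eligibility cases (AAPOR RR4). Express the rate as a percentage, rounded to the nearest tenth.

30.8%

Declined to participate = 9 + 21 = 30
Non-contacts = 24 + 7 = 31
Unknown if eligible = 9 + 44 = 53
Ineligible = 19 + 39 = 58
Numerator: 45 + 6 = 51
Eligible (known): 45 + 6 + 30 + 31 + 7 = 119
Estimated eligible among unknowns: 0.8760 × 53 = 46.43
Denom: 119 + 46.43 = 165.43
RR4 = 51 / 165.43 = 0.3083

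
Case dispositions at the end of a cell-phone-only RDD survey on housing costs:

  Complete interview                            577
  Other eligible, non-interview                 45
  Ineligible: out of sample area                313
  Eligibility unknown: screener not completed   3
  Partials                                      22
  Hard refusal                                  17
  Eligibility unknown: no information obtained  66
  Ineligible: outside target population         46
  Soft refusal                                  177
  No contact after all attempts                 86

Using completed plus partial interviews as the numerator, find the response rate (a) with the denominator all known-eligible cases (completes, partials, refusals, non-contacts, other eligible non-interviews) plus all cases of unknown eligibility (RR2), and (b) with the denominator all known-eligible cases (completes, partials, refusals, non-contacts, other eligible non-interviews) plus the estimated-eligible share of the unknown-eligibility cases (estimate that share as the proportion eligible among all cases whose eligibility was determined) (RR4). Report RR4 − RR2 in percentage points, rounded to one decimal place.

Refusal or break-off = 17 + 177 = 194
Eligibility not determined = 3 + 66 = 69
Out of scope = 46 + 313 = 359
Num = 577 + 22 = 599
Denom = 577 + 22 + 194 + 86 + 45 + 69 = 993
RR2 = 599 / 993 = 0.6032
Eligible (known) = 577 + 22 + 194 + 86 + 45 = 924
e = 924 / (924 + 359) = 924 / 1283 = 0.7202
Eligible share of unknowns = 0.7202 × 69 = 49.69
Denom = 924 + 49.69 = 973.69
RR4 = 599 / 973.69 = 0.6152
Difference = 61.52 − 60.32 = 1.20 percentage points

1.2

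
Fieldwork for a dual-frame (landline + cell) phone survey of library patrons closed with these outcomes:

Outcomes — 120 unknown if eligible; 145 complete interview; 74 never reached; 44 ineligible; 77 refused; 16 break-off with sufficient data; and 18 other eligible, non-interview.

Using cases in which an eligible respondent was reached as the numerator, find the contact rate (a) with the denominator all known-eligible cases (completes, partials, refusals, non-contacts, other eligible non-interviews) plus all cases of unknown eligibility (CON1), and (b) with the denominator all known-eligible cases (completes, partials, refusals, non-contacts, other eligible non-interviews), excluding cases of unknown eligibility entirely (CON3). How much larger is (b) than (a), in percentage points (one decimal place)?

Numerator = 145 + 16 + 77 + 18 = 256
Denom = 145 + 16 + 77 + 74 + 18 + 120 = 450
CON1 = 256 / 450 = 0.5689
Denom = 145 + 16 + 77 + 74 + 18 = 330
CON3 = 256 / 330 = 0.7758
Difference = 77.58 − 56.89 = 20.69 percentage points

20.7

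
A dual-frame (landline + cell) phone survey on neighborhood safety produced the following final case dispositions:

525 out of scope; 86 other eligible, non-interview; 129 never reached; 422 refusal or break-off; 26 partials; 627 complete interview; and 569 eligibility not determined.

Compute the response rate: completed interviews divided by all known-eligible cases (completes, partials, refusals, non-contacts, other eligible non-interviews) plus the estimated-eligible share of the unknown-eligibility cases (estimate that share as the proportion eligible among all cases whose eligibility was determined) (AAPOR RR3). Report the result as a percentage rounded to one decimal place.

37.0%

Num = 627
Known eligible = 627 + 26 + 422 + 129 + 86 = 1290
e = 1290 / (1290 + 525) = 1290 / 1815 = 0.7107
Estimated eligible among unknowns = 0.7107 × 569 = 404.39
Denominator = 1290 + 404.39 = 1694.39
RR3 = 627 / 1694.39 = 0.3700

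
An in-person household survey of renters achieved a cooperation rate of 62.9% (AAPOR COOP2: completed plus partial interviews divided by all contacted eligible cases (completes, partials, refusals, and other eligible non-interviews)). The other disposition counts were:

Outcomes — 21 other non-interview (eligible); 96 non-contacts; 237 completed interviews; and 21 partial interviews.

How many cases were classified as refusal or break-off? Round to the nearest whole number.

Top = 237 + 21 = 258
COOP2 = 258 / D = 0.629
D = 258 / 0.629 = 410.2
Remaining denominator categories sum to 279
refusal or break-off = 410.2 − 279 ≈ 131

131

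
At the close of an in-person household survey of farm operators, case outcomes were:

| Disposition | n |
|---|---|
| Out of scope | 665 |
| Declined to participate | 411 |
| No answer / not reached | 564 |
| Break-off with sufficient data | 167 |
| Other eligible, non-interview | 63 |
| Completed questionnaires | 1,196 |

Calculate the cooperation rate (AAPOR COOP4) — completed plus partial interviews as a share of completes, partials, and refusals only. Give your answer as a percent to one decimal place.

76.8%

Numerator = 1196 + 167 = 1363
Denominator = 1196 + 167 + 411 = 1774
COOP4 = 1363 / 1774 = 0.7683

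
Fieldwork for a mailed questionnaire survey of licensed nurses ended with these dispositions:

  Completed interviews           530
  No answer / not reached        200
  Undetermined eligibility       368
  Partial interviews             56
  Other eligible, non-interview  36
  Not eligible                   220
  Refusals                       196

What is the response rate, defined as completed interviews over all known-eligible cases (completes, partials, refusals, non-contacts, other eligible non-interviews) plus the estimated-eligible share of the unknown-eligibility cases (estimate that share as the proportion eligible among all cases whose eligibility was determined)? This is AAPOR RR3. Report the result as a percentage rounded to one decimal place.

Num → 530
Eligible (known) → 530 + 56 + 196 + 200 + 36 = 1018
e = 1018 / (1018 + 220) = 1018 / 1238 = 0.8223
Estimated eligible among unknowns → 0.8223 × 368 = 302.61
Denominator → 1018 + 302.61 = 1320.61
RR3 = 530 / 1320.61 = 0.4013

40.1%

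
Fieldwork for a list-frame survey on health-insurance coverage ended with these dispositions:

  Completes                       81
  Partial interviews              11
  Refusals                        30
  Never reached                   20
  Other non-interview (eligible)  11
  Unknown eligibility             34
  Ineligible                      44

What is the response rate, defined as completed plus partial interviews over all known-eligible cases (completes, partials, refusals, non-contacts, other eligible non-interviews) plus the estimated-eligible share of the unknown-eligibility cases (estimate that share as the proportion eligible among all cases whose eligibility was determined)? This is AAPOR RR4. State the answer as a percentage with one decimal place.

Numerator = 81 + 11 = 92
Known eligible = 81 + 11 + 30 + 20 + 11 = 153
e = 153 / (153 + 44) = 153 / 197 = 0.7766
Estimated eligible among unknowns = 0.7766 × 34 = 26.40
Base = 153 + 26.40 = 179.40
RR4 = 92 / 179.40 = 0.5128

51.3%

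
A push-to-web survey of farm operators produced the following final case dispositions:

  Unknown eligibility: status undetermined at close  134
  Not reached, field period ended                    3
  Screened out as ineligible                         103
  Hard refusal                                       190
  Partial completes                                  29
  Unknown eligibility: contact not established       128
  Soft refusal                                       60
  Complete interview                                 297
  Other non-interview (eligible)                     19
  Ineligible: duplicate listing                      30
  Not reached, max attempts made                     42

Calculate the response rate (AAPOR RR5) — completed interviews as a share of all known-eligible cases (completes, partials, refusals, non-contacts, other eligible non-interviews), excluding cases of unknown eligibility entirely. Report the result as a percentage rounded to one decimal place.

Refused = 190 + 60 = 250
Never reached = 3 + 42 = 45
Unknown if eligible = 128 + 134 = 262
Ineligible = 103 + 30 = 133
Top = 297
Denominator = 297 + 29 + 250 + 45 + 19 = 640
RR5 = 297 / 640 = 0.4641

46.4%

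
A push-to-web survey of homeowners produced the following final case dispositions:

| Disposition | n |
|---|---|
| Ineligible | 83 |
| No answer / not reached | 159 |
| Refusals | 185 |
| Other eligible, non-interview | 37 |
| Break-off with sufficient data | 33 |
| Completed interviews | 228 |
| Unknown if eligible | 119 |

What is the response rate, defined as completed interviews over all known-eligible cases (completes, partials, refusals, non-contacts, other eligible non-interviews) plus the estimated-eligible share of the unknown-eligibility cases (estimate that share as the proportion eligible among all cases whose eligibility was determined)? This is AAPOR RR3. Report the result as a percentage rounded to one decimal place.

Num: 228
Known eligible: 228 + 33 + 185 + 159 + 37 = 642
e = 642 / (642 + 83) = 642 / 725 = 0.8855
e × U: 0.8855 × 119 = 105.37
Denominator: 642 + 105.37 = 747.37
RR3 = 228 / 747.37 = 0.3051

30.5%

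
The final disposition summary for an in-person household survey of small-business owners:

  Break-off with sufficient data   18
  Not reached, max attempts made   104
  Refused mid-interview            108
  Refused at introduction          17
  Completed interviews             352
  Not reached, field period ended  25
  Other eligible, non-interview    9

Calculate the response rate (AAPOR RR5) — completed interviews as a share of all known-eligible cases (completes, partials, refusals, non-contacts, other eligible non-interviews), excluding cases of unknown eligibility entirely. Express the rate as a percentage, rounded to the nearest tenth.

Refusals = 17 + 108 = 125
No answer / not reached = 25 + 104 = 129
Numerator = 352
Denom = 352 + 18 + 125 + 129 + 9 = 633
RR5 = 352 / 633 = 0.5561

55.6%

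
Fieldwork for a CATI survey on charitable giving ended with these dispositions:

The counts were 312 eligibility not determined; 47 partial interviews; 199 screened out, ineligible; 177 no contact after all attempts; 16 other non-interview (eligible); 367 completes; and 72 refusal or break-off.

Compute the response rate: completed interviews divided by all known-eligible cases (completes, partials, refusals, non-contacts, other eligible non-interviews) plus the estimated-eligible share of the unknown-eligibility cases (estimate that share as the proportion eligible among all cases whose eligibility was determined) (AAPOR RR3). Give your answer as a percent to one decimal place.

39.9%

Top = 367
Known eligible = 367 + 47 + 72 + 177 + 16 = 679
e = 679 / (679 + 199) = 679 / 878 = 0.7733
Estimated eligible among unknowns = 0.7733 × 312 = 241.27
Base = 679 + 241.27 = 920.27
RR3 = 367 / 920.27 = 0.3988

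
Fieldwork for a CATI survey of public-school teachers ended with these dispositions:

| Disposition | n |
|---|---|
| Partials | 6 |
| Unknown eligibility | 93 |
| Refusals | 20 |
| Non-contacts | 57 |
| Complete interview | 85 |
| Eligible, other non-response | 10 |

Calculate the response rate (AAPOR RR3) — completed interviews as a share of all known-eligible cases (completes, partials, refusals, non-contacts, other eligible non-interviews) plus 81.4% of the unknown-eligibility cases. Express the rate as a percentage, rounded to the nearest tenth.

33.5%

Numerator: 85
Known eligible: 85 + 6 + 20 + 57 + 10 = 178
e × U: 0.8140 × 93 = 75.70
Denom: 178 + 75.70 = 253.70
RR3 = 85 / 253.70 = 0.3350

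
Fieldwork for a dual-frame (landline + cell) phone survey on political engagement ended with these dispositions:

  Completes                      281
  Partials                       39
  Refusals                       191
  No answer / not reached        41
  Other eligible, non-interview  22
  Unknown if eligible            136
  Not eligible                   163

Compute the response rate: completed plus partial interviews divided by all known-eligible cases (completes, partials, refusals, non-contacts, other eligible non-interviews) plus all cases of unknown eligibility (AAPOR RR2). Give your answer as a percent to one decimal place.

Numerator → 281 + 39 = 320
Base → 281 + 39 + 191 + 41 + 22 + 136 = 710
RR2 = 320 / 710 = 0.4507

45.1%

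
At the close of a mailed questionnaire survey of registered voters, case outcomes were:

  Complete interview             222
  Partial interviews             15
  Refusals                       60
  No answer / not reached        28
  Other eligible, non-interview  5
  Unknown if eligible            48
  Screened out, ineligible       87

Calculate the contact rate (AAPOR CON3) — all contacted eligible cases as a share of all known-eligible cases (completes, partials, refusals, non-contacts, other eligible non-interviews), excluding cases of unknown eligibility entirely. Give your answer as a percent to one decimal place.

91.5%

Top = 222 + 15 + 60 + 5 = 302
Denominator = 222 + 15 + 60 + 28 + 5 = 330
CON3 = 302 / 330 = 0.9152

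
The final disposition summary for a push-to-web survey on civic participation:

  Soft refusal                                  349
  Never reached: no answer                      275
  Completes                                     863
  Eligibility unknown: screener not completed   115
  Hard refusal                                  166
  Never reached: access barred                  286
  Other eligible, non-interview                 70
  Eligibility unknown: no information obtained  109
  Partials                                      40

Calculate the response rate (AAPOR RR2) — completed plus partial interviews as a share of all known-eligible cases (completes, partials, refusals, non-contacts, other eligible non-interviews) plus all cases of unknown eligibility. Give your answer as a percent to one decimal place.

39.7%

Refusals = 166 + 349 = 515
Never reached = 275 + 286 = 561
Undetermined eligibility = 115 + 109 = 224
Num: 863 + 40 = 903
Denom: 863 + 40 + 515 + 561 + 70 + 224 = 2273
RR2 = 903 / 2273 = 0.3973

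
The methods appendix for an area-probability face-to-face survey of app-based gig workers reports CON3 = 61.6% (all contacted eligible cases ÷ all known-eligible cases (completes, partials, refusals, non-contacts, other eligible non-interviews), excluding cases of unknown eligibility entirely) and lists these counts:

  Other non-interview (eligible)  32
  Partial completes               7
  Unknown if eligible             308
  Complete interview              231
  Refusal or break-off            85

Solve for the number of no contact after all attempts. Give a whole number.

Numerator: 231 + 7 + 85 + 32 = 355
CON3 = 355 / D = 0.616
D = 355 / 0.616 = 576.3
Other denominator terms total 355
no contact after all attempts = 576.3 − 355 ≈ 221

221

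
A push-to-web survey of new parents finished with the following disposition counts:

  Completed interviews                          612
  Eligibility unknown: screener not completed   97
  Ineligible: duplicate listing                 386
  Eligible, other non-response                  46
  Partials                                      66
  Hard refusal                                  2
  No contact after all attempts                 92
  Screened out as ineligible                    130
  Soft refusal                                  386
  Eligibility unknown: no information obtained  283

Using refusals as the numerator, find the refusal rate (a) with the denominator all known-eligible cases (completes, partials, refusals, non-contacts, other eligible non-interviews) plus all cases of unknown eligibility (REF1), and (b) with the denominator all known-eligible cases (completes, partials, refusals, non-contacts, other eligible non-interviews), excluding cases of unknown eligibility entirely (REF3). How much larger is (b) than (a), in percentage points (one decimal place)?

Declined to participate = 2 + 386 = 388
Eligibility not determined = 97 + 283 = 380
Ineligible = 130 + 386 = 516
Numerator → 388
Denominator → 612 + 66 + 388 + 92 + 46 + 380 = 1584
REF1 = 388 / 1584 = 0.2449
Denominator → 612 + 66 + 388 + 92 + 46 = 1204
REF3 = 388 / 1204 = 0.3223
Difference = 32.23 − 24.49 = 7.74 percentage points

7.7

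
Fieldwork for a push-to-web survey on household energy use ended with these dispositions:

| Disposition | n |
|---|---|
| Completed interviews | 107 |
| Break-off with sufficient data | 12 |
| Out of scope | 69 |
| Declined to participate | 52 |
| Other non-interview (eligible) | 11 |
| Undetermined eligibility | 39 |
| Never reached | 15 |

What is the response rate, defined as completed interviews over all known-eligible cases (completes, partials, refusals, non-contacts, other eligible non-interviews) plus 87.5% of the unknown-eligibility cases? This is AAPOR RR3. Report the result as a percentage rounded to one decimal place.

46.3%

Numerator = 107
Known eligible = 107 + 12 + 52 + 15 + 11 = 197
e × U = 0.8750 × 39 = 34.12
Denom = 197 + 34.12 = 231.12
RR3 = 107 / 231.12 = 0.4630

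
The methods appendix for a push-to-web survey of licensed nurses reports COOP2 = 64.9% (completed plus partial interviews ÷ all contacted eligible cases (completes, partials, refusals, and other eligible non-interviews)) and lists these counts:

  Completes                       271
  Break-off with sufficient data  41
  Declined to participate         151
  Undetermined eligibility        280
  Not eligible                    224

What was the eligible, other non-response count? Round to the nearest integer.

18

Top: 271 + 41 = 312
COOP2 = 312 / D = 0.649
D = 312 / 0.649 = 480.7
Remaining denominator categories sum to 463
eligible, other non-response = 480.7 − 463 ≈ 18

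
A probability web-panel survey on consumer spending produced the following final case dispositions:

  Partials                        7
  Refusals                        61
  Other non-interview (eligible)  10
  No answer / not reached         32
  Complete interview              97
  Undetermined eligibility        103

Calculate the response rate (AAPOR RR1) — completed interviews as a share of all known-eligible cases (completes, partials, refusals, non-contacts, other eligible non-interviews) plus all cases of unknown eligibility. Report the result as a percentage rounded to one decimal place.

Num → 97
Denom → 97 + 7 + 61 + 32 + 10 + 103 = 310
RR1 = 97 / 310 = 0.3129

31.3%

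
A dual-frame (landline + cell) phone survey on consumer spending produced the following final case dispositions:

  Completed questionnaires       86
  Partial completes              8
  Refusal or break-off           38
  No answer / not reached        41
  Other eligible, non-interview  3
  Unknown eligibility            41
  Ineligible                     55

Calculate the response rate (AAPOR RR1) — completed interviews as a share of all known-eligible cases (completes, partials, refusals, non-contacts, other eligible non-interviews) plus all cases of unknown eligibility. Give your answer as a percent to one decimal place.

Num = 86
Denominator = 86 + 8 + 38 + 41 + 3 + 41 = 217
RR1 = 86 / 217 = 0.3963

39.6%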